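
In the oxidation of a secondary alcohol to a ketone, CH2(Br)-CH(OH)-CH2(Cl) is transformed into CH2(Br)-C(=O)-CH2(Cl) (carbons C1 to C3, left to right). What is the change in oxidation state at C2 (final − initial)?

Before: C2 has 2 bonds to C, 1 bond to H, 1 bond to O → oxidation state 0.
After: C2 has 2 bonds to C, 2 bonds to O → oxidation state +2.
Δ = +2 − (0) = +2, so this is an oxidation at C2.

+2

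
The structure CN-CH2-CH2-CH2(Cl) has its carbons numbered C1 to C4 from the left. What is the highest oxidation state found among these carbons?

Tallying each carbon's bonds:
C1: 1C, 3N → 0 + 3 = +3
C2: 2C, 2H → 0 − 2 = -2
C3: 2C, 2H → 0 − 2 = -2
C4: 1C, 2H, 1Cl → 0 − 2 + 1 = -1
The highest value is +3.

+3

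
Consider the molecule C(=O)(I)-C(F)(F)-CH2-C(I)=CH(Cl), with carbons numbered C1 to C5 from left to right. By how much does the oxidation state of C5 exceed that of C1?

-3

C5: 2C, 1H, 1Cl → 0 − 1 + 1 = 0
C1: 1C, 2O, 1I → 0 + 2 + 1 = +3
Difference: 0 − (+3) = -3.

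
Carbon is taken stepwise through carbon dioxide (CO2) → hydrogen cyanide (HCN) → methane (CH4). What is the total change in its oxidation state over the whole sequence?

Carbon oxidation states along the series — carbon dioxide: +4, hydrogen cyanide: +2, methane: -4.
Net change = -4 − (+4) = -8.

-8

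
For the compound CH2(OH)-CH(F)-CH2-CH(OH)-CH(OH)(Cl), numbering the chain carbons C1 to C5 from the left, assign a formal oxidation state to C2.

Bonds to more-electronegative neighbours contribute +1 each, bonds to H or metals contribute −1 each, and C–C bonds contribute 0.
C2 has one bond to C (0), one bond to C (0), one bond to F (+1), one bond to H (-1).
Oxidation state = 0 + 0 + 1 − 1 = 0.

0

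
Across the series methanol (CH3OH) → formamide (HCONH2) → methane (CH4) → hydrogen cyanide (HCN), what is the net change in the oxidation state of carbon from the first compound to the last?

+4

Carbon oxidation states along the series — methanol: -2, formamide: +2, methane: -4, hydrogen cyanide: +2.
Net change = +2 − (-2) = +4.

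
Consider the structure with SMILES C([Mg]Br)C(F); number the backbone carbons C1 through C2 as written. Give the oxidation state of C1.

C1 has one bond to C (0), one bond to H (-1), one bond to Mg (-1), one bond to H (-1).
Oxidation state = 0 − 1 − 1 − 1 = -3.

-3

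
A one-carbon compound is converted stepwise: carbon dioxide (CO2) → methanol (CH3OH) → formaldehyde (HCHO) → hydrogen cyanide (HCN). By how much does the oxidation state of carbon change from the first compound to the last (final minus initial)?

Carbon oxidation states along the series — carbon dioxide: +4, methanol: -2, formaldehyde: 0, hydrogen cyanide: +2.
Net change = +2 − (+4) = -2.

-2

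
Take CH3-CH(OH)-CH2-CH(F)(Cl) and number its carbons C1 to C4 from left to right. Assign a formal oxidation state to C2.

0

Each bond to a more electronegative atom (O, N, halogen) counts +1, each bond to a less electronegative atom (H, metal, B, Si) counts −1, and each C–C bond counts 0.
C2 has one bond to C (0), one bond to C (0), one bond to O (+1), one bond to H (-1).
Oxidation state = 0 + 0 + 1 − 1 = 0.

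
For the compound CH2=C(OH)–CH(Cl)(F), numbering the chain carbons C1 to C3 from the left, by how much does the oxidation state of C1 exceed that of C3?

-3

C1: 2C, 2H → 0 − 2 = -2
C3: 1C, 1H, 1F, 1Cl → 0 − 1 + 1 + 1 = +1
Difference: -2 − (+1) = -3.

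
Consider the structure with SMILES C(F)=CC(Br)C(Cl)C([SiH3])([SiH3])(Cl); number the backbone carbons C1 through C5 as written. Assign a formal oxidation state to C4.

Each bond to a more electronegative atom (O, N, halogen) counts +1, each bond to a less electronegative atom (H, metal, B, Si) counts −1, and each C–C bond counts 0.
C4 has one bond to C (0), one bond to C (0), one bond to Cl (+1), one bond to H (-1).
Oxidation state = 0 + 0 + 1 − 1 = 0.

0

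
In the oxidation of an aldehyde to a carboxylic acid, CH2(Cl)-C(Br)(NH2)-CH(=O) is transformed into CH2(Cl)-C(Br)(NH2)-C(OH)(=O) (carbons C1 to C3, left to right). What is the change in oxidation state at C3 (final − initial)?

Before: C3 has 1 bond to C, 1 bond to H, 2 bonds to O → oxidation state +1.
After: C3 has 1 bond to C, 3 bonds to O → oxidation state +3.
Δ = +3 − (+1) = +2, so this is an oxidation at C3.

+2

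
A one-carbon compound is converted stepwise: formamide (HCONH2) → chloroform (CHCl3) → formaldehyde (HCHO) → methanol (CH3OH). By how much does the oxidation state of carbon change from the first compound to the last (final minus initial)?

-4

Carbon oxidation states along the series — formamide: +2, chloroform: +2, formaldehyde: 0, methanol: -2.
Net change = -2 − (+2) = -4.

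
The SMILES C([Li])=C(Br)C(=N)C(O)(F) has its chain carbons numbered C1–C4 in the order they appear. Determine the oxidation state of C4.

+1

C4 has one bond to C (0), one bond to O (+1), one bond to H (-1), one bond to F (+1).
Oxidation state = 0 + 1 − 1 + 1 = +1.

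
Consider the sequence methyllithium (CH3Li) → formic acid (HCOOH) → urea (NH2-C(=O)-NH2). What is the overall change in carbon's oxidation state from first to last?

+8

Carbon oxidation states along the series — methyllithium: -4, formic acid: +2, urea: +4.
Net change = +4 − (-4) = +8.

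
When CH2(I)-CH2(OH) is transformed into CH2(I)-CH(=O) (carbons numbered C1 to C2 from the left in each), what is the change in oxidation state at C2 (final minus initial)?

+2

Before: C2 has 1 bond to C, 2 bonds to H, 1 bond to O → oxidation state -1.
After: C2 has 1 bond to C, 1 bond to H, 2 bonds to O → oxidation state +1.
Δ = +1 − (-1) = +2, so this is an oxidation at C2.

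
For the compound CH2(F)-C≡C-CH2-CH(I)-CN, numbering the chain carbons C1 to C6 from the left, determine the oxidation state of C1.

-1

C1 has one bond to C (0), one bond to F (+1), one bond to H (-1), one bond to H (-1).
Oxidation state = 0 + 1 − 1 − 1 = -1.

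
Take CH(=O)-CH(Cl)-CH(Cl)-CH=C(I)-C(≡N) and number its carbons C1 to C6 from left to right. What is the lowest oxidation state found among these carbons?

-1

Tallying each carbon's bonds:
C1: 1C, 1H, 2O → 0 − 1 + 2 = +1
C2: 2C, 1H, 1Cl → 0 − 1 + 1 = 0
C3: 2C, 1H, 1Cl → 0 − 1 + 1 = 0
C4: 3C, 1H → 0 − 1 = -1
C5: 3C, 1I → 0 + 1 = +1
C6: 1C, 3N → 0 + 3 = +3
The lowest value is -1.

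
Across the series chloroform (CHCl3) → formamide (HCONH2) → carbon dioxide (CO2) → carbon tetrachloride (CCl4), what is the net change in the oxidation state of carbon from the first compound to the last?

Carbon oxidation states along the series — chloroform: +2, formamide: +2, carbon dioxide: +4, carbon tetrachloride: +4.
Net change = +4 − (+2) = +2.

+2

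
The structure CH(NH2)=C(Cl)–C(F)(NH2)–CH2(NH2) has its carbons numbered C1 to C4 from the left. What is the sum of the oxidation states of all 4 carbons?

+2

Each bond to a more electronegative atom (O, N, halogen) counts +1, each bond to a less electronegative atom (H, metal, B, Si) counts −1, and each C–C bond counts 0. Tallying each carbon:
C1: 2C, 1H, 1N → 0 − 1 + 1 = 0
C2: 3C, 1Cl → 0 + 1 = +1
C3: 2C, 1N, 1F → 0 + 1 + 1 = +2
C4: 1C, 2H, 1N → 0 − 2 + 1 = -1
Sum = 0 + 1 + 2 − 1 = +2.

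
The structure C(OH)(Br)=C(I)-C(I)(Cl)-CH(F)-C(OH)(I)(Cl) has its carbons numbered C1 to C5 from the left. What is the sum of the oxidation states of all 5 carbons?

+8

Tallying each carbon's bonds:
C1: 2C, 1O, 1Br → 0 + 1 + 1 = +2
C2: 3C, 1I → 0 + 1 = +1
C3: 2C, 1Cl, 1I → 0 + 1 + 1 = +2
C4: 2C, 1H, 1F → 0 − 1 + 1 = 0
C5: 1C, 1O, 1Cl, 1I → 0 + 1 + 1 + 1 = +3
Sum = +2 + 1 + 2 + 0 + 3 = +8.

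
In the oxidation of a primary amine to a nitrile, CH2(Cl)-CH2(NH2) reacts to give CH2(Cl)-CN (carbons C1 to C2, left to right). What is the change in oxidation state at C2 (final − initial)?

Before: C2 has 1 bond to C, 2 bonds to H, 1 bond to N → oxidation state -1.
After: C2 has 1 bond to C, 3 bonds to N → oxidation state +3.
Δ = +3 − (-1) = +4, so this is an oxidation at C2.

+4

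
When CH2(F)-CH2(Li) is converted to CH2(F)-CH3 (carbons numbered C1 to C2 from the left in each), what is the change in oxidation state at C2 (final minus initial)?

Before: C2 has 1 bond to C, 2 bonds to H, 1 bond to Li → oxidation state -3.
After: C2 has 1 bond to C, 3 bonds to H → oxidation state -3.
Δ = -3 − (-3) = 0, so no net redox change at C2.

0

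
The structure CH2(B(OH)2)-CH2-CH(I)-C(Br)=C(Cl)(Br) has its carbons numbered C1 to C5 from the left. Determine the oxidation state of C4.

C4 has one bond to C (0), a double bond to C (2×0 = 0), one bond to Br (+1).
Oxidation state = 0 + 0 + 1 = +1.

+1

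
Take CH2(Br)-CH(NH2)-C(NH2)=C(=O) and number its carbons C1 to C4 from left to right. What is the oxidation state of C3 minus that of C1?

+2

C3: 3C, 1N → 0 + 1 = +1
C1: 1C, 2H, 1Br → 0 − 2 + 1 = -1
Difference: +1 − (-1) = +2.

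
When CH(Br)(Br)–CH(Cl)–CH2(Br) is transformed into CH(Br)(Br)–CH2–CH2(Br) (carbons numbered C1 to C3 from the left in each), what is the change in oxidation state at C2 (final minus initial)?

Before: C2 has 2 bonds to C, 1 bond to H, 1 bond to Cl → oxidation state 0.
After: C2 has 2 bonds to C, 2 bonds to H → oxidation state -2.
Δ = -2 − (0) = -2, so this is a reduction at C2.

-2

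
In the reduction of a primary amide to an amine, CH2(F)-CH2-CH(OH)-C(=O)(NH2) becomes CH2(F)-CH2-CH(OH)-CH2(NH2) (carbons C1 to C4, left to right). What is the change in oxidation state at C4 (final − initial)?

-4

Before: C4 has 1 bond to C, 2 bonds to O, 1 bond to N → oxidation state +3.
After: C4 has 1 bond to C, 2 bonds to H, 1 bond to N → oxidation state -1.
Δ = -1 − (+3) = -4, so this is a reduction at C4.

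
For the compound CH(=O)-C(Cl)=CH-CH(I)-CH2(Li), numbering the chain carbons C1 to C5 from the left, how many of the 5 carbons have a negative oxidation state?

2

Tallying each carbon's bonds:
C1: 1C, 1H, 2O → 0 − 1 + 2 = +1
C2: 3C, 1Cl → 0 + 1 = +1
C3: 3C, 1H → 0 − 1 = -1
C4: 2C, 1H, 1I → 0 − 1 + 1 = 0
C5: 1C, 2H, 1Li → 0 − 2 − 1 = -3
2 carbons (C3, C5) meet the condition.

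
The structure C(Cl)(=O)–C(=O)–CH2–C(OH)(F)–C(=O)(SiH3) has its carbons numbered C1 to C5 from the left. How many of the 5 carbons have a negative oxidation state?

Bonds to more-electronegative neighbours contribute +1 each, bonds to H or metals contribute −1 each, and C–C bonds contribute 0. Tallying each carbon:
C1: 1C, 2O, 1Cl → 0 + 2 + 1 = +3
C2: 2C, 2O → 0 + 2 = +2
C3: 2C, 2H → 0 − 2 = -2
C4: 2C, 1O, 1F → 0 + 1 + 1 = +2
C5: 1C, 2O, 1Si → 0 + 2 − 1 = +1
1 carbon (C3) meets the condition.

1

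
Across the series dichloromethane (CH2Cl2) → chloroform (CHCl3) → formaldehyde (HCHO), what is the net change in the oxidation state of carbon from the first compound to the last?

0

Carbon oxidation states along the series — dichloromethane: 0, chloroform: +2, formaldehyde: 0.
Net change = 0 − (0) = 0.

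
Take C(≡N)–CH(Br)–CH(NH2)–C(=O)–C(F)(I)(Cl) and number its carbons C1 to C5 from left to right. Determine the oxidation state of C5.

+3

Bonds to more-electronegative neighbours contribute +1 each, bonds to H or metals contribute −1 each, and C–C bonds contribute 0.
C5 has one bond to C (0), one bond to F (+1), one bond to I (+1), one bond to Cl (+1).
Oxidation state = 0 + 1 + 1 + 1 = +3.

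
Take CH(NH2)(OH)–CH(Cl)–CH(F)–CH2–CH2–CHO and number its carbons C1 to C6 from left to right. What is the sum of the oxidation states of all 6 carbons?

-2

Tallying each carbon's bonds:
C1: 1C, 1H, 1O, 1N → 0 − 1 + 1 + 1 = +1
C2: 2C, 1H, 1Cl → 0 − 1 + 1 = 0
C3: 2C, 1H, 1F → 0 − 1 + 1 = 0
C4: 2C, 2H → 0 − 2 = -2
C5: 2C, 2H → 0 − 2 = -2
C6: 1C, 1H, 2O → 0 − 1 + 2 = +1
Sum = +1 + 0 + 0 − 2 − 2 + 1 = -2.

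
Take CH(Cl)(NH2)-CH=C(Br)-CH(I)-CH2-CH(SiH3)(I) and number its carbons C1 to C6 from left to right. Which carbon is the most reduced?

C5

Tallying each carbon's bonds:
C1: 1C, 1H, 1N, 1Cl → 0 − 1 + 1 + 1 = +1
C2: 3C, 1H → 0 − 1 = -1
C3: 3C, 1Br → 0 + 1 = +1
C4: 2C, 1H, 1I → 0 − 1 + 1 = 0
C5: 2C, 2H → 0 − 2 = -2
C6: 1C, 1H, 1I, 1Si → 0 − 1 + 1 − 1 = -1
The most reduced carbon is C5 at -2.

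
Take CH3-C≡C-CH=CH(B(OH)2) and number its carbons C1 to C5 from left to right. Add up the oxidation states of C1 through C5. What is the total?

Tallying each carbon's bonds:
C1: 1C, 3H → 0 − 3 = -3
C2: 4C → 0 = 0
C3: 4C → 0 = 0
C4: 3C, 1H → 0 − 1 = -1
C5: 2C, 1H, 1B → 0 − 1 − 1 = -2
Sum = -3 + 0 + 0 − 1 − 2 = -6.

-6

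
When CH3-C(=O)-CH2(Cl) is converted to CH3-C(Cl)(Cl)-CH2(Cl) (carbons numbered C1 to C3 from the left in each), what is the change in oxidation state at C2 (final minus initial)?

Before: C2 has 2 bonds to C, 2 bonds to O → oxidation state +2.
After: C2 has 2 bonds to C, 2 bonds to Cl → oxidation state +2.
Δ = +2 − (+2) = 0, so no net redox change at C2.

0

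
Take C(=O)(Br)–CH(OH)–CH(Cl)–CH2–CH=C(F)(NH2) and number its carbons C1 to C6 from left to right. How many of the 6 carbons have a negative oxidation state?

2

Tallying each carbon's bonds:
C1: 1C, 2O, 1Br → 0 + 2 + 1 = +3
C2: 2C, 1H, 1O → 0 − 1 + 1 = 0
C3: 2C, 1H, 1Cl → 0 − 1 + 1 = 0
C4: 2C, 2H → 0 − 2 = -2
C5: 3C, 1H → 0 − 1 = -1
C6: 2C, 1N, 1F → 0 + 1 + 1 = +2
2 carbons (C4, C5) meet the condition.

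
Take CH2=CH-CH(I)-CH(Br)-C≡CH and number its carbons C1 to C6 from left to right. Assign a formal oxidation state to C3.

0

Count +1 for every bond to an atom more electronegative than carbon and −1 for every bond to one less electronegative; C–C bonds are 0.
C3 has one bond to C (0), one bond to C (0), one bond to I (+1), one bond to H (-1).
Oxidation state = 0 + 0 + 1 − 1 = 0.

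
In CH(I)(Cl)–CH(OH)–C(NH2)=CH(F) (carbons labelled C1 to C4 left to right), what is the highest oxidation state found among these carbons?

Tallying each carbon's bonds:
C1: 1C, 1H, 1Cl, 1I → 0 − 1 + 1 + 1 = +1
C2: 2C, 1H, 1O → 0 − 1 + 1 = 0
C3: 3C, 1N → 0 + 1 = +1
C4: 2C, 1H, 1F → 0 − 1 + 1 = 0
The highest value is +1.

+1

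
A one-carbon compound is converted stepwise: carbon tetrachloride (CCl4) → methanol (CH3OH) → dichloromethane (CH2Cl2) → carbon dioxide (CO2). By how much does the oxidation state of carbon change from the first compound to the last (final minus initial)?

0

Carbon oxidation states along the series — carbon tetrachloride: +4, methanol: -2, dichloromethane: 0, carbon dioxide: +4.
Net change = +4 − (+4) = 0.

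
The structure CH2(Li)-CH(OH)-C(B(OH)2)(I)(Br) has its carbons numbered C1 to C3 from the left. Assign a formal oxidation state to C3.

C3 has one bond to C (0), one bond to B (-1), one bond to I (+1), one bond to Br (+1).
Oxidation state = 0 − 1 + 1 + 1 = +1.

+1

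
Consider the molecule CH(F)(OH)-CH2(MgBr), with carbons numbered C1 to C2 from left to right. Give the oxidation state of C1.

+1

Each bond to a more electronegative atom (O, N, halogen) counts +1, each bond to a less electronegative atom (H, metal, B, Si) counts −1, and each C–C bond counts 0.
C1 has one bond to C (0), one bond to H (-1), one bond to F (+1), one bond to O (+1).
Oxidation state = 0 − 1 + 1 + 1 = +1.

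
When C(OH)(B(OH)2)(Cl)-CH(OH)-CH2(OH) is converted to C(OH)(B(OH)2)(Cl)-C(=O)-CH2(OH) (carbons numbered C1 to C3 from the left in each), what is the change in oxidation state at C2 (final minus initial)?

Before: C2 has 2 bonds to C, 1 bond to H, 1 bond to O → oxidation state 0.
After: C2 has 2 bonds to C, 2 bonds to O → oxidation state +2.
Δ = +2 − (0) = +2, so this is an oxidation at C2.

+2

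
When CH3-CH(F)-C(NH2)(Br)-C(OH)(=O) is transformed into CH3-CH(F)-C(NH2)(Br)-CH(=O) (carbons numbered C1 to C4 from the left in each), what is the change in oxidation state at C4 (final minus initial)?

-2

Before: C4 has 1 bond to C, 3 bonds to O → oxidation state +3.
After: C4 has 1 bond to C, 1 bond to H, 2 bonds to O → oxidation state +1.
Δ = +1 − (+3) = -2, so this is a reduction at C4.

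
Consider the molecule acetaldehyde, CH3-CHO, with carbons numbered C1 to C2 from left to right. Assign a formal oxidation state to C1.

C1 has one bond to H (-1), one bond to H (-1), one bond to H (-1), one bond to C (0).
Oxidation state = -1 − 1 − 1 + 0 = -3.

-3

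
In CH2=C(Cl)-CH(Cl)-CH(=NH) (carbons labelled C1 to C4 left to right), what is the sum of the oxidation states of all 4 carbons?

0

Tallying each carbon's bonds:
C1: 2C, 2H → 0 − 2 = -2
C2: 3C, 1Cl → 0 + 1 = +1
C3: 2C, 1H, 1Cl → 0 − 1 + 1 = 0
C4: 1C, 1H, 2N → 0 − 1 + 2 = +1
Sum = -2 + 1 + 0 + 1 = 0.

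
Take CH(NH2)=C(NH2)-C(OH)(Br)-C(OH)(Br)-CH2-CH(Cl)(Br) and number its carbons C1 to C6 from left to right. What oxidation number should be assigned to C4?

+2

C4 has one bond to C (0), one bond to C (0), one bond to O (+1), one bond to Br (+1).
Oxidation state = 0 + 0 + 1 + 1 = +2.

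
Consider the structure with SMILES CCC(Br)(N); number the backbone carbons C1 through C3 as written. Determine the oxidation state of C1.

-3

Bonds to more-electronegative neighbours contribute +1 each, bonds to H or metals contribute −1 each, and C–C bonds contribute 0.
C1 has one bond to C (0), one bond to H (-1), one bond to H (-1), one bond to H (-1).
Oxidation state = 0 − 1 − 1 − 1 = -3.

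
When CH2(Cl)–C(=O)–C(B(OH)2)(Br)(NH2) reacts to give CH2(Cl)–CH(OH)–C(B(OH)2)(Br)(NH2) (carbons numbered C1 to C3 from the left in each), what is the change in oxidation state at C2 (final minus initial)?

Before: C2 has 2 bonds to C, 2 bonds to O → oxidation state +2.
After: C2 has 2 bonds to C, 1 bond to H, 1 bond to O → oxidation state 0.
Δ = 0 − (+2) = -2, so this is a reduction at C2.

-2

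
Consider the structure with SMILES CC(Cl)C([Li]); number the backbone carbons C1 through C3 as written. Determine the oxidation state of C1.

C1 has one bond to C (0), one bond to H (-1), one bond to H (-1), one bond to H (-1).
Oxidation state = 0 − 1 − 1 − 1 = -3.

-3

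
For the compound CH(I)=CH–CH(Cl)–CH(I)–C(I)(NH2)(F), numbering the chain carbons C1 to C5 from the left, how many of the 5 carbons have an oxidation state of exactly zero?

3

Bonds to more-electronegative neighbours contribute +1 each, bonds to H or metals contribute −1 each, and C–C bonds contribute 0. Tallying each carbon:
C1: 2C, 1H, 1I → 0 − 1 + 1 = 0
C2: 3C, 1H → 0 − 1 = -1
C3: 2C, 1H, 1Cl → 0 − 1 + 1 = 0
C4: 2C, 1H, 1I → 0 − 1 + 1 = 0
C5: 1C, 1N, 1F, 1I → 0 + 1 + 1 + 1 = +3
3 carbons (C1, C3, C4) meet the condition.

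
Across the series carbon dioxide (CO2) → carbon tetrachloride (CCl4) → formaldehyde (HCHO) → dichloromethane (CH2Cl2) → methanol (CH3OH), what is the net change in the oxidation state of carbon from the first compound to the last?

-6

Carbon oxidation states along the series — carbon dioxide: +4, carbon tetrachloride: +4, formaldehyde: 0, dichloromethane: 0, methanol: -2.
Net change = -2 − (+4) = -6.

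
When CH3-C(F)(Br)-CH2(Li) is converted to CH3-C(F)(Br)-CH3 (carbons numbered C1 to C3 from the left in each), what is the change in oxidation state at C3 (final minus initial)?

0

Before: C3 has 1 bond to C, 2 bonds to H, 1 bond to Li → oxidation state -3.
After: C3 has 1 bond to C, 3 bonds to H → oxidation state -3.
Δ = -3 − (-3) = 0, so no net redox change at C3.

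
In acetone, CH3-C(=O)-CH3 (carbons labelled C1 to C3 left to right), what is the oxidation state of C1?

-3

Count +1 for every bond to an atom more electronegative than carbon and −1 for every bond to one less electronegative; C–C bonds are 0.
C1 has one bond to H (-1), one bond to H (-1), one bond to H (-1), one bond to C (0).
Oxidation state = -1 − 1 − 1 + 0 = -3.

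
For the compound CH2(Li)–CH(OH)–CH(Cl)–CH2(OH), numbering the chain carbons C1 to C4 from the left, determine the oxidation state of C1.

-3

C1 has one bond to C (0), one bond to H (-1), one bond to Li (-1), one bond to H (-1).
Oxidation state = 0 − 1 − 1 − 1 = -3.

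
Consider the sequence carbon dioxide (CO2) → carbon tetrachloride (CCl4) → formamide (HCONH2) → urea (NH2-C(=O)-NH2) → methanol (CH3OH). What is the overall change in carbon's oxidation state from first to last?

Carbon oxidation states along the series — carbon dioxide: +4, carbon tetrachloride: +4, formamide: +2, urea: +4, methanol: -2.
Net change = -2 − (+4) = -6.

-6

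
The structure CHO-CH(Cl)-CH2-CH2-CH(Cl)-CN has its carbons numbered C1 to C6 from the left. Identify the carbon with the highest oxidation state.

Each bond to a more electronegative atom (O, N, halogen) counts +1, each bond to a less electronegative atom (H, metal, B, Si) counts −1, and each C–C bond counts 0. Tallying each carbon:
C1: 1C, 1H, 2O → 0 − 1 + 2 = +1
C2: 2C, 1H, 1Cl → 0 − 1 + 1 = 0
C3: 2C, 2H → 0 − 2 = -2
C4: 2C, 2H → 0 − 2 = -2
C5: 2C, 1H, 1Cl → 0 − 1 + 1 = 0
C6: 1C, 3N → 0 + 3 = +3
The most oxidised carbon is C6 at +3.

C6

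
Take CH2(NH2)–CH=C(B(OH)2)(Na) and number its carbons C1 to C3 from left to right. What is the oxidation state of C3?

-2

C3 has a double bond to C (2×0 = 0), one bond to B (-1), one bond to Na (-1).
Oxidation state = 0 − 1 − 1 = -2.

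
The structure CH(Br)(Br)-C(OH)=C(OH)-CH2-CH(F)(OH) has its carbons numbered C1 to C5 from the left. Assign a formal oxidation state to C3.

+1

Bonds to more-electronegative neighbours contribute +1 each, bonds to H or metals contribute −1 each, and C–C bonds contribute 0.
C3 has a double bond to C (2×0 = 0), one bond to C (0), one bond to O (+1).
Oxidation state = 0 + 0 + 1 = +1.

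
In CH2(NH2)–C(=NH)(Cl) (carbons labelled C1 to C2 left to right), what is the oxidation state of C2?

C2 has one bond to C (0), a double bond to N (2×+1 = +2), one bond to Cl (+1).
Oxidation state = 0 + 2 + 1 = +3.

+3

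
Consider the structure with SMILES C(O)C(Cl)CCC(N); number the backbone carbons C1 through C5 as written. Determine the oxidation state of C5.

Bonds to more-electronegative neighbours contribute +1 each, bonds to H or metals contribute −1 each, and C–C bonds contribute 0.
C5 has one bond to C (0), one bond to H (-1), one bond to H (-1), one bond to N (+1).
Oxidation state = 0 − 1 − 1 + 1 = -1.

-1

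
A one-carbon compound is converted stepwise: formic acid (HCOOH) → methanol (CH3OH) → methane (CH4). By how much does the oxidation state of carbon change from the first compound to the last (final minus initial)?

Carbon oxidation states along the series — formic acid: +2, methanol: -2, methane: -4.
Net change = -4 − (+2) = -6.

-6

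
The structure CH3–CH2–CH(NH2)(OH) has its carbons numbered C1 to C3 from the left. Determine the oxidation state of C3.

+1

Assign +1 per bond to O/N/halogen, −1 per bond to H or an electropositive element, and 0 per bond to carbon.
C3 has one bond to C (0), one bond to N (+1), one bond to H (-1), one bond to O (+1).
Oxidation state = 0 + 1 − 1 + 1 = +1.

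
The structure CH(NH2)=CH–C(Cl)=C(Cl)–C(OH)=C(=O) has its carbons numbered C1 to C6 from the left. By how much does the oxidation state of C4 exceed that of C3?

0

C4: 3C, 1Cl → 0 + 1 = +1
C3: 3C, 1Cl → 0 + 1 = +1
Difference: +1 − (+1) = 0.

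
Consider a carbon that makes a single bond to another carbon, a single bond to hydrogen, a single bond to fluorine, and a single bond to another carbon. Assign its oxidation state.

0

The carbon has one bond to C (0), one bond to C (0), one bond to F (+1), one bond to H (-1).
Oxidation state = 0 + 0 + 1 − 1 = 0.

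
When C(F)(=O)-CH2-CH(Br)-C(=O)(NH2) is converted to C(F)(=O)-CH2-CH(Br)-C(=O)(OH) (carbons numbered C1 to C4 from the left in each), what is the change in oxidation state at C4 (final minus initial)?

0

Before: C4 has 1 bond to C, 2 bonds to O, 1 bond to N → oxidation state +3.
After: C4 has 1 bond to C, 3 bonds to O → oxidation state +3.
Δ = +3 − (+3) = 0, so no net redox change at C4.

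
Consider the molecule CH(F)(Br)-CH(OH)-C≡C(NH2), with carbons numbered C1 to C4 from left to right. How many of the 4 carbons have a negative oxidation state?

0

Tallying each carbon's bonds:
C1: 1C, 1H, 1F, 1Br → 0 − 1 + 1 + 1 = +1
C2: 2C, 1H, 1O → 0 − 1 + 1 = 0
C3: 4C → 0 = 0
C4: 3C, 1N → 0 + 1 = +1
0 carbons meet the condition.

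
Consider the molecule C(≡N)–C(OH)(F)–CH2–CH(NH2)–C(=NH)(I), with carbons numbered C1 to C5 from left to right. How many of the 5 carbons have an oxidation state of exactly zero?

Tallying each carbon's bonds:
C1: 1C, 3N → 0 + 3 = +3
C2: 2C, 1O, 1F → 0 + 1 + 1 = +2
C3: 2C, 2H → 0 − 2 = -2
C4: 2C, 1H, 1N → 0 − 1 + 1 = 0
C5: 1C, 2N, 1I → 0 + 2 + 1 = +3
1 carbon (C4) meets the condition.

1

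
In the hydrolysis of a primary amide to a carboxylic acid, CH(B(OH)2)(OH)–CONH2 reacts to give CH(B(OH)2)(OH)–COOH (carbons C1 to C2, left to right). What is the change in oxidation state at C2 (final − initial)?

Before: C2 has 1 bond to C, 2 bonds to O, 1 bond to N → oxidation state +3.
After: C2 has 1 bond to C, 3 bonds to O → oxidation state +3.
Δ = +3 − (+3) = 0, so no net redox change at C2.

0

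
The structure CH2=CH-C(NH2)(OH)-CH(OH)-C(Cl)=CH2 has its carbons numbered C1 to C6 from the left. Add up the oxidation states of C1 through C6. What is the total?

Tallying each carbon's bonds:
C1: 2C, 2H → 0 − 2 = -2
C2: 3C, 1H → 0 − 1 = -1
C3: 2C, 1O, 1N → 0 + 1 + 1 = +2
C4: 2C, 1H, 1O → 0 − 1 + 1 = 0
C5: 3C, 1Cl → 0 + 1 = +1
C6: 2C, 2H → 0 − 2 = -2
Sum = -2 − 1 + 2 + 0 + 1 − 2 = -2.

-2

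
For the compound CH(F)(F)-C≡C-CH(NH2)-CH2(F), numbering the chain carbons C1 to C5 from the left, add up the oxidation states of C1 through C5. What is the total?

Tallying each carbon's bonds:
C1: 1C, 1H, 2F → 0 − 1 + 2 = +1
C2: 4C → 0 = 0
C3: 4C → 0 = 0
C4: 2C, 1H, 1N → 0 − 1 + 1 = 0
C5: 1C, 2H, 1F → 0 − 2 + 1 = -1
Sum = +1 + 0 + 0 + 0 − 1 = 0.

0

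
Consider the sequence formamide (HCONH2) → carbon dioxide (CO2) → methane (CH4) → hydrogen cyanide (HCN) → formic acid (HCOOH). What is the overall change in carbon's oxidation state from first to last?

0

Carbon oxidation states along the series — formamide: +2, carbon dioxide: +4, methane: -4, hydrogen cyanide: +2, formic acid: +2.
Net change = +2 − (+2) = 0.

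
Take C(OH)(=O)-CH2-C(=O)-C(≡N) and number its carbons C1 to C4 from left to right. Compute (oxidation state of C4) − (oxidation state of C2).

+5

C4: 1C, 3N → 0 + 3 = +3
C2: 2C, 2H → 0 − 2 = -2
Difference: +3 − (-2) = +5.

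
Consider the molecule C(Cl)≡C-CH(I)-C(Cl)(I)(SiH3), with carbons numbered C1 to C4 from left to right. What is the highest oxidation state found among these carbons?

+1

Tallying each carbon's bonds:
C1: 3C, 1Cl → 0 + 1 = +1
C2: 4C → 0 = 0
C3: 2C, 1H, 1I → 0 − 1 + 1 = 0
C4: 1C, 1Cl, 1I, 1Si → 0 + 1 + 1 − 1 = +1
The highest value is +1.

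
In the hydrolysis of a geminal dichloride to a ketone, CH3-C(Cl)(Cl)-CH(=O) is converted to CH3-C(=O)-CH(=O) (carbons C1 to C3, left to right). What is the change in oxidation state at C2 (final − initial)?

Before: C2 has 2 bonds to C, 2 bonds to Cl → oxidation state +2.
After: C2 has 2 bonds to C, 2 bonds to O → oxidation state +2.
Δ = +2 − (+2) = 0, so no net redox change at C2.

0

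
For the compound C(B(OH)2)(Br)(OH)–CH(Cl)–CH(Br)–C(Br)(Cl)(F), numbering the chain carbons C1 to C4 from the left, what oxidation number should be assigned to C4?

Each bond to a more electronegative atom (O, N, halogen) counts +1, each bond to a less electronegative atom (H, metal, B, Si) counts −1, and each C–C bond counts 0.
C4 has one bond to C (0), one bond to Br (+1), one bond to Cl (+1), one bond to F (+1).
Oxidation state = 0 + 1 + 1 + 1 = +3.

+3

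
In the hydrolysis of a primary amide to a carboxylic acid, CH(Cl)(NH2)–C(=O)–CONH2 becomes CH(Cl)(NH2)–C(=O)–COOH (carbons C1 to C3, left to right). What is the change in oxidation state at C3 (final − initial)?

Before: C3 has 1 bond to C, 2 bonds to O, 1 bond to N → oxidation state +3.
After: C3 has 1 bond to C, 3 bonds to O → oxidation state +3.
Δ = +3 − (+3) = 0, so no net redox change at C3.

0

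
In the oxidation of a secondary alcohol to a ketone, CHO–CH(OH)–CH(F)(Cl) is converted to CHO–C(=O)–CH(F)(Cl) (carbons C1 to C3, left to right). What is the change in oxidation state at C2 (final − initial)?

Before: C2 has 2 bonds to C, 1 bond to H, 1 bond to O → oxidation state 0.
After: C2 has 2 bonds to C, 2 bonds to O → oxidation state +2.
Δ = +2 − (0) = +2, so this is an oxidation at C2.

+2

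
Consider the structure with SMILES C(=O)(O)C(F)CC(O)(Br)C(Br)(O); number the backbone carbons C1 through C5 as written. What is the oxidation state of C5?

Count +1 for every bond to an atom more electronegative than carbon and −1 for every bond to one less electronegative; C–C bonds are 0.
C5 has one bond to C (0), one bond to Br (+1), one bond to O (+1), one bond to H (-1).
Oxidation state = 0 + 1 + 1 − 1 = +1.

+1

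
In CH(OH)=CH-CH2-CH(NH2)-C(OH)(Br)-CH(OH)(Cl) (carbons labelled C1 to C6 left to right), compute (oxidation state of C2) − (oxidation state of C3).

+1

C2: 3C, 1H → 0 − 1 = -1
C3: 2C, 2H → 0 − 2 = -2
Difference: -1 − (-2) = +1.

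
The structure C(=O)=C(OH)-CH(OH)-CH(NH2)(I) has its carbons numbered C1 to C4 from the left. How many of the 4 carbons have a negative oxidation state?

0

Count +1 for every bond to an atom more electronegative than carbon and −1 for every bond to one less electronegative; C–C bonds are 0. Tallying each carbon:
C1: 2C, 2O → 0 + 2 = +2
C2: 3C, 1O → 0 + 1 = +1
C3: 2C, 1H, 1O → 0 − 1 + 1 = 0
C4: 1C, 1H, 1N, 1I → 0 − 1 + 1 + 1 = +1
0 carbons meet the condition.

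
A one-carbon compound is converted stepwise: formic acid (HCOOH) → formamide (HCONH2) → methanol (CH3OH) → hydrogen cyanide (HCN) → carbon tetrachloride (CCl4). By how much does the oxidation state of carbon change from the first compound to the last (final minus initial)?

Carbon oxidation states along the series — formic acid: +2, formamide: +2, methanol: -2, hydrogen cyanide: +2, carbon tetrachloride: +4.
Net change = +4 − (+2) = +2.

+2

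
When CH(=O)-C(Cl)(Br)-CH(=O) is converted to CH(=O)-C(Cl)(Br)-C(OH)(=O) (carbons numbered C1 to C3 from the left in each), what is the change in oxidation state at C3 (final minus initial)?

Before: C3 has 1 bond to C, 1 bond to H, 2 bonds to O → oxidation state +1.
After: C3 has 1 bond to C, 3 bonds to O → oxidation state +3.
Δ = +3 − (+1) = +2, so this is an oxidation at C3.

+2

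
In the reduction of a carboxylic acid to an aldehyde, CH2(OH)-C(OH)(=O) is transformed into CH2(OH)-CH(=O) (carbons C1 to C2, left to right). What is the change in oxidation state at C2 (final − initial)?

-2

Before: C2 has 1 bond to C, 3 bonds to O → oxidation state +3.
After: C2 has 1 bond to C, 1 bond to H, 2 bonds to O → oxidation state +1.
Δ = +1 − (+3) = -2, so this is a reduction at C2.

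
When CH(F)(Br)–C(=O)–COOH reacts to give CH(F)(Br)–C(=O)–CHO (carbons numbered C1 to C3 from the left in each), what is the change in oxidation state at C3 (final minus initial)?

-2

Before: C3 has 1 bond to C, 3 bonds to O → oxidation state +3.
After: C3 has 1 bond to C, 1 bond to H, 2 bonds to O → oxidation state +1.
Δ = +1 − (+3) = -2, so this is a reduction at C3.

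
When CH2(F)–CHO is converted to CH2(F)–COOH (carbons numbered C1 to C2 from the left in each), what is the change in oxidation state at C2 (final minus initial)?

Before: C2 has 1 bond to C, 1 bond to H, 2 bonds to O → oxidation state +1.
After: C2 has 1 bond to C, 3 bonds to O → oxidation state +3.
Δ = +3 − (+1) = +2, so this is an oxidation at C2.

+2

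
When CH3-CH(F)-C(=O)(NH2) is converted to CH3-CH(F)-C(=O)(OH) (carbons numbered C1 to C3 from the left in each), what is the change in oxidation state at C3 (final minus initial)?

Before: C3 has 1 bond to C, 2 bonds to O, 1 bond to N → oxidation state +3.
After: C3 has 1 bond to C, 3 bonds to O → oxidation state +3.
Δ = +3 − (+3) = 0, so no net redox change at C3.

0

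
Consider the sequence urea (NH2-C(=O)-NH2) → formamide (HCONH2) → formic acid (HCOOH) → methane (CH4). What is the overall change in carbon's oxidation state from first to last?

-8

Carbon oxidation states along the series — urea: +4, formamide: +2, formic acid: +2, methane: -4.
Net change = -4 − (+4) = -8.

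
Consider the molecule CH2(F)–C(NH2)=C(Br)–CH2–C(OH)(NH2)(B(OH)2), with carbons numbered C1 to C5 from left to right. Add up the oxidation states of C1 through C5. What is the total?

0

Tallying each carbon's bonds:
C1: 1C, 2H, 1F → 0 − 2 + 1 = -1
C2: 3C, 1N → 0 + 1 = +1
C3: 3C, 1Br → 0 + 1 = +1
C4: 2C, 2H → 0 − 2 = -2
C5: 1C, 1O, 1N, 1B → 0 + 1 + 1 − 1 = +1
Sum = -1 + 1 + 1 − 2 + 1 = 0.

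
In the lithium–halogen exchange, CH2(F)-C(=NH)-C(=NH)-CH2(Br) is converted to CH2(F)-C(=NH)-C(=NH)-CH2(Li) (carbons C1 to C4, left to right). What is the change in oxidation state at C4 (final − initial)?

-2

Before: C4 has 1 bond to C, 2 bonds to H, 1 bond to Br → oxidation state -1.
After: C4 has 1 bond to C, 2 bonds to H, 1 bond to Li → oxidation state -3.
Δ = -3 − (-1) = -2, so this is a reduction at C4.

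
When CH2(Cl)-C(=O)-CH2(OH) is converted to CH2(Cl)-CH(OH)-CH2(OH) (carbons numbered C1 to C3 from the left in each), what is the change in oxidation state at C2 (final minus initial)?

-2

Before: C2 has 2 bonds to C, 2 bonds to O → oxidation state +2.
After: C2 has 2 bonds to C, 1 bond to H, 1 bond to O → oxidation state 0.
Δ = 0 − (+2) = -2, so this is a reduction at C2.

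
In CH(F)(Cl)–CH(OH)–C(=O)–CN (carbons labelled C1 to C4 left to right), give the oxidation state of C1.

+1

C1 has one bond to C (0), one bond to H (-1), one bond to F (+1), one bond to Cl (+1).
Oxidation state = 0 − 1 + 1 + 1 = +1.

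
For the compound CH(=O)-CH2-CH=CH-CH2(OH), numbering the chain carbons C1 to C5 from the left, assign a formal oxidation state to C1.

Bonds to more-electronegative neighbours contribute +1 each, bonds to H or metals contribute −1 each, and C–C bonds contribute 0.
C1 has one bond to C (0), a double bond to O (2×+1 = +2), one bond to H (-1).
Oxidation state = 0 + 2 − 1 = +1.

+1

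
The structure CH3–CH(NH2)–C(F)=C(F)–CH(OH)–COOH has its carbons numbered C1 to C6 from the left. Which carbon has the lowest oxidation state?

C1

Count +1 for every bond to an atom more electronegative than carbon and −1 for every bond to one less electronegative; C–C bonds are 0. Tallying each carbon:
C1: 1C, 3H → 0 − 3 = -3
C2: 2C, 1H, 1N → 0 − 1 + 1 = 0
C3: 3C, 1F → 0 + 1 = +1
C4: 3C, 1F → 0 + 1 = +1
C5: 2C, 1H, 1O → 0 − 1 + 1 = 0
C6: 1C, 3O → 0 + 3 = +3
The most reduced carbon is C1 at -3.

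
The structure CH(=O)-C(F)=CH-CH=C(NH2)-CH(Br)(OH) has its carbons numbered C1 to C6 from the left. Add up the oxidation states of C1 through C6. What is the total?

Tallying each carbon's bonds:
C1: 1C, 1H, 2O → 0 − 1 + 2 = +1
C2: 3C, 1F → 0 + 1 = +1
C3: 3C, 1H → 0 − 1 = -1
C4: 3C, 1H → 0 − 1 = -1
C5: 3C, 1N → 0 + 1 = +1
C6: 1C, 1H, 1O, 1Br → 0 − 1 + 1 + 1 = +1
Sum = +1 + 1 − 1 − 1 + 1 + 1 = +2.

+2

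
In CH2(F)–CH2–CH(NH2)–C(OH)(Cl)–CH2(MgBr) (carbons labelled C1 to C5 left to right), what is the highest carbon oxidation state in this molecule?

Assign +1 per bond to O/N/halogen, −1 per bond to H or an electropositive element, and 0 per bond to carbon. Tallying each carbon:
C1: 1C, 2H, 1F → 0 − 2 + 1 = -1
C2: 2C, 2H → 0 − 2 = -2
C3: 2C, 1H, 1N → 0 − 1 + 1 = 0
C4: 2C, 1O, 1Cl → 0 + 1 + 1 = +2
C5: 1C, 2H, 1Mg → 0 − 2 − 1 = -3
The highest value is +2.

+2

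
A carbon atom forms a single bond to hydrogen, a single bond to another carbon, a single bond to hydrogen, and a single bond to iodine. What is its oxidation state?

Count +1 for every bond to an atom more electronegative than carbon and −1 for every bond to one less electronegative; C–C bonds are 0.
The carbon has one bond to C (0), one bond to H (-1), one bond to I (+1), one bond to H (-1).
Oxidation state = 0 − 1 + 1 − 1 = -1.

-1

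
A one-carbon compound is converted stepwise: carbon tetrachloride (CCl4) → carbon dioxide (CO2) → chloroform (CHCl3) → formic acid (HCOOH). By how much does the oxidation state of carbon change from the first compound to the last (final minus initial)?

-2

Carbon oxidation states along the series — carbon tetrachloride: +4, carbon dioxide: +4, chloroform: +2, formic acid: +2.
Net change = +2 − (+4) = -2.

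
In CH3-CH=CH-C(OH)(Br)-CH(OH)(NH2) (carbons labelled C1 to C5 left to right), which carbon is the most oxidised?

C4

Each bond to a more electronegative atom (O, N, halogen) counts +1, each bond to a less electronegative atom (H, metal, B, Si) counts −1, and each C–C bond counts 0. Tallying each carbon:
C1: 1C, 3H → 0 − 3 = -3
C2: 3C, 1H → 0 − 1 = -1
C3: 3C, 1H → 0 − 1 = -1
C4: 2C, 1O, 1Br → 0 + 1 + 1 = +2
C5: 1C, 1H, 1O, 1N → 0 − 1 + 1 + 1 = +1
The most oxidised carbon is C4 at +2.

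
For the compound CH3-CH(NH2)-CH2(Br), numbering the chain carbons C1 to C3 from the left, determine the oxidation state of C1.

-3

Each bond to a more electronegative atom (O, N, halogen) counts +1, each bond to a less electronegative atom (H, metal, B, Si) counts −1, and each C–C bond counts 0.
C1 has one bond to C (0), one bond to H (-1), one bond to H (-1), one bond to H (-1).
Oxidation state = 0 − 1 − 1 − 1 = -3.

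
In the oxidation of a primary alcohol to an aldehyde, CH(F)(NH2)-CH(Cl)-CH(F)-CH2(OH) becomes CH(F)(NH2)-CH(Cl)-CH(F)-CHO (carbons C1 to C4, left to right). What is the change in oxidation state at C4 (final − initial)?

Before: C4 has 1 bond to C, 2 bonds to H, 1 bond to O → oxidation state -1.
After: C4 has 1 bond to C, 1 bond to H, 2 bonds to O → oxidation state +1.
Δ = +1 − (-1) = +2, so this is an oxidation at C4.

+2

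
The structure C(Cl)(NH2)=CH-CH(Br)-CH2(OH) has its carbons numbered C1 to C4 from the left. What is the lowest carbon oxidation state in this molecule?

-1

Tallying each carbon's bonds:
C1: 2C, 1N, 1Cl → 0 + 1 + 1 = +2
C2: 3C, 1H → 0 − 1 = -1
C3: 2C, 1H, 1Br → 0 − 1 + 1 = 0
C4: 1C, 2H, 1O → 0 − 2 + 1 = -1
The lowest value is -1.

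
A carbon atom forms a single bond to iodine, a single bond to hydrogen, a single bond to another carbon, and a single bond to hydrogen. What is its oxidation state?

-1

The carbon has one bond to C (0), one bond to I (+1), one bond to H (-1), one bond to H (-1).
Oxidation state = 0 + 1 − 1 − 1 = -1.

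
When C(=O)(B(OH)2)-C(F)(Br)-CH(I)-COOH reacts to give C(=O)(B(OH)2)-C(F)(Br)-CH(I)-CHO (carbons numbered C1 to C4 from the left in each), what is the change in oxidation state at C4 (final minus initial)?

-2

Before: C4 has 1 bond to C, 3 bonds to O → oxidation state +3.
After: C4 has 1 bond to C, 1 bond to H, 2 bonds to O → oxidation state +1.
Δ = +1 − (+3) = -2, so this is a reduction at C4.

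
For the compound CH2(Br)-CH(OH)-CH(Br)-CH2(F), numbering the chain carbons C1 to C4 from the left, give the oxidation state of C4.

-1

Assign +1 per bond to O/N/halogen, −1 per bond to H or an electropositive element, and 0 per bond to carbon.
C4 has one bond to C (0), one bond to H (-1), one bond to H (-1), one bond to F (+1).
Oxidation state = 0 − 1 − 1 + 1 = -1.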